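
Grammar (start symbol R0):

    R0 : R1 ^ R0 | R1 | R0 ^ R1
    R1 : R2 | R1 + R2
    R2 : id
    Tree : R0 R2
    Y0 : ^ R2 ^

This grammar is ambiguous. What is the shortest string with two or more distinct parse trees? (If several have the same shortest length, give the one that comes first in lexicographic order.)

length 1: no string has ≥2 trees
length 3: id ^ id has 2 parse trees

Two derivations of id ^ id:
  R0 ⇒ R1 ^ R0 ⇒ R2 ^ R0 ⇒ id ^ R0 ⇒ id ^ R1 ⇒ id ^ R2 ⇒ id ^ id
  R0 ⇒ R0 ^ R1 ⇒ R1 ^ R1 ⇒ R2 ^ R1 ⇒ id ^ R1 ⇒ id ^ R2 ⇒ id ^ id

id ^ id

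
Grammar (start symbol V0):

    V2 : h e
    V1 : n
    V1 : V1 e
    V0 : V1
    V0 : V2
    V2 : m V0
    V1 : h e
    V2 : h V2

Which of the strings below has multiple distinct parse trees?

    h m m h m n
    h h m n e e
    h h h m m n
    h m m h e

h m m h m n: 1 tree
h h m n e e: 1 tree
h h h m m n: 1 tree
h m m h e: 2 trees

h m m h e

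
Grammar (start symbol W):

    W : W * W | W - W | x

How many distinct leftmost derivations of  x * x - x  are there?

2

Parse trees for x * x - x:
  [W [W x] * [W [W x] - [W x]]]
  [W [W [W x] * [W x]] - [W x]]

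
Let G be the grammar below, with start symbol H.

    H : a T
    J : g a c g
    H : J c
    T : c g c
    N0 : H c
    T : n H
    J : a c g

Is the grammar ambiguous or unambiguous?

Witness: a c g c

Derivation 1: H ⇒ a T ⇒ a c g c
Derivation 2: H ⇒ J c ⇒ a c g c

Two distinct leftmost derivations for the same string.

Ambiguous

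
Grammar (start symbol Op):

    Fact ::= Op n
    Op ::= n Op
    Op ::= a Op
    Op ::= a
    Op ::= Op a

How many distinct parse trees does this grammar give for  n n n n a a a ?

Parse trees for n n n n a a a (showing first 6 of 22):
  [Op n [Op n [Op n [Op n [Op a [Op a [Op a]]]]]]]
  [Op n [Op n [Op n [Op n [Op a [Op [Op a] a]]]]]]
  [Op n [Op n [Op n [Op n [Op [Op a [Op a]] a]]]]]
  [Op n [Op n [Op n [Op n [Op [Op [Op a] a] a]]]]]
  [Op n [Op n [Op n [Op [Op n [Op a [Op a]]] a]]]]
  [Op n [Op n [Op n [Op [Op n [Op [Op a] a]] a]]]]

22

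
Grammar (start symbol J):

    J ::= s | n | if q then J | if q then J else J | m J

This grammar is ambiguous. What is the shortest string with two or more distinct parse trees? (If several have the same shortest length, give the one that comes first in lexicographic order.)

length 1: no string has ≥2 trees
length 2: no string has ≥2 trees
length 3: no string has ≥2 trees
length 4: no string has ≥2 trees
length 5: no string has ≥2 trees
length 6: no string has ≥2 trees
length 7: no string has ≥2 trees
length 8: no string has ≥2 trees
length 9: if q then if q then n else n has 2 parse trees

Two derivations of if q then if q then n else n:
  J ⇒ if q then J ⇒ if q then if q then J else J ⇒ if q then if q then n else J ⇒ if q then if q then n else n
  J ⇒ if q then J else J ⇒ if q then if q then J else J ⇒ if q then if q then n else J ⇒ if q then if q then n else n

if q then if q then n else n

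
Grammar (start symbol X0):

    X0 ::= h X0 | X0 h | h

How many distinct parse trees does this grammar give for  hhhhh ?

16

Parse trees for hhhhh (showing first 6 of 16):
  [X0 h [X0 h [X0 h [X0 h [X0 h]]]]]
  [X0 h [X0 h [X0 h [X0 [X0 h] h]]]]
  [X0 h [X0 h [X0 [X0 h [X0 h]] h]]]
  [X0 h [X0 h [X0 [X0 [X0 h] h] h]]]
  [X0 h [X0 [X0 h [X0 h [X0 h]]] h]]
  [X0 h [X0 [X0 h [X0 [X0 h] h]] h]]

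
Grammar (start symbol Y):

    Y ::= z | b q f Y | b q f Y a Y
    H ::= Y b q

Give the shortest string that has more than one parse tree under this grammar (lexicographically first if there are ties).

length 1: no string has ≥2 trees
length 4: no string has ≥2 trees
length 6: no string has ≥2 trees
length 7: no string has ≥2 trees
length 9: b q f b q f z a z has 2 parse trees

Two derivations of b q f b q f z a z:
  Y ⇒ b q f Y ⇒ b q f b q f Y a Y ⇒ b q f b q f z a Y ⇒ b q f b q f z a z
  Y ⇒ b q f Y a Y ⇒ b q f b q f Y a Y ⇒ b q f b q f z a Y ⇒ b q f b q f z a z

b q f b q f z a z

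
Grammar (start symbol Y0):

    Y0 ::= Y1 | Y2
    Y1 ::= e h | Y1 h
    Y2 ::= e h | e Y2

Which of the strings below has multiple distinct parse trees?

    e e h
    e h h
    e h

e h

e e h: 1 tree
e h h: 1 tree
e h: 2 trees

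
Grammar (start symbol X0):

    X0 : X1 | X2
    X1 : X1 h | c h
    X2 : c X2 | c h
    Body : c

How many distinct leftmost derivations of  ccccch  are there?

Parse trees for ccccch:
  [X0 [X2 c [X2 c [X2 c [X2 c [X2 c h]]]]]]

1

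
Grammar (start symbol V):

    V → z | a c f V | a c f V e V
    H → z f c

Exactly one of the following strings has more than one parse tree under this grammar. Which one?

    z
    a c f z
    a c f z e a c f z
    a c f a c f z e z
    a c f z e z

z: 1 tree
a c f z: 1 tree
a c f z e a c f z: 1 tree
a c f a c f z e z: 2 trees
a c f z e z: 1 tree

a c f a c f z e z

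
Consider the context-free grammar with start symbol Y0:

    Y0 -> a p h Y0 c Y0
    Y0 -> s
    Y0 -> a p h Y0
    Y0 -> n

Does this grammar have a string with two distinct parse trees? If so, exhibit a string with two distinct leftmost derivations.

Witness: a p h a p h n c n

Derivation 1: Y0 ⇒ a p h Y0 c Y0 ⇒ a p h a p h Y0 c Y0 ⇒ a p h a p h n c Y0 ⇒ a p h a p h n c n
Derivation 2: Y0 ⇒ a p h Y0 ⇒ a p h a p h Y0 c Y0 ⇒ a p h a p h n c Y0 ⇒ a p h a p h n c n

Two distinct leftmost derivations for the same string.

Ambiguous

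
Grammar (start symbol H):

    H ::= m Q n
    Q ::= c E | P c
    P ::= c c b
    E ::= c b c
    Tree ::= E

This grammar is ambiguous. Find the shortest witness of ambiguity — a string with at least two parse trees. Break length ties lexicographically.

m c c b c n

length 6: m c c b c n has 2 parse trees

Two derivations of m c c b c n:
  H ⇒ m Q n ⇒ m c E n ⇒ m c c b c n
  H ⇒ m Q n ⇒ m P c n ⇒ m c c b c n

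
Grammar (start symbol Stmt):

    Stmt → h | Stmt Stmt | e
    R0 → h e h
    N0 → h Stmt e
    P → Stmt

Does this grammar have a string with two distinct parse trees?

Ambiguous

Witness: e e e

Derivation 1: Stmt ⇒ Stmt Stmt ⇒ Stmt Stmt Stmt ⇒ e Stmt Stmt ⇒ e e Stmt ⇒ e e e
Derivation 2: Stmt ⇒ Stmt Stmt ⇒ e Stmt ⇒ e Stmt Stmt ⇒ e e Stmt ⇒ e e e

Two distinct leftmost derivations for the same string.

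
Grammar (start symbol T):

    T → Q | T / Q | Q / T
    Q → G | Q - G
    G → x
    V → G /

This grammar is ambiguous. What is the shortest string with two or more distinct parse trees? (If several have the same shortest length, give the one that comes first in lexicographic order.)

x / x

length 1: no string has ≥2 trees
length 3: x / x has 2 parse trees

Two derivations of x / x:
  T ⇒ T / Q ⇒ Q / Q ⇒ G / Q ⇒ x / Q ⇒ x / G ⇒ x / x
  T ⇒ Q / T ⇒ G / T ⇒ x / T ⇒ x / Q ⇒ x / G ⇒ x / x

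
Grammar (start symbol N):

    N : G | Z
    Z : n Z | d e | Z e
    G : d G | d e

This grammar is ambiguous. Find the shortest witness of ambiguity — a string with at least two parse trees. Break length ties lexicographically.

length 2: d e has 2 parse trees

Two derivations of d e:
  N ⇒ G ⇒ d e
  N ⇒ Z ⇒ d e

d e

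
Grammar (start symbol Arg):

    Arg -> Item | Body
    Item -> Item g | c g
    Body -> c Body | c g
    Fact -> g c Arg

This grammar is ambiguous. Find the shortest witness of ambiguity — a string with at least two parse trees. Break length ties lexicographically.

length 2: c g has 2 parse trees

Two derivations of c g:
  Arg ⇒ Item ⇒ c g
  Arg ⇒ Body ⇒ c g

c g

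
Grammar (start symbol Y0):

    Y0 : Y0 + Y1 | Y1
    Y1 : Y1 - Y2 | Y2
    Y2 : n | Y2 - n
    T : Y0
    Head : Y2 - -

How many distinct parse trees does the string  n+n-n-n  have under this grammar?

4

Parse trees for n+n-n-n:
  [Y0 [Y0 [Y1 [Y2 n]]] + [Y1 [Y1 [Y2 n]] - [Y2 [Y2 n] - n]]]
  [Y0 [Y0 [Y1 [Y2 n]]] + [Y1 [Y1 [Y1 [Y2 n]] - [Y2 n]] - [Y2 n]]]
  [Y0 [Y0 [Y1 [Y2 n]]] + [Y1 [Y1 [Y2 [Y2 n] - n]] - [Y2 n]]]
  [Y0 [Y0 [Y1 [Y2 n]]] + [Y1 [Y2 [Y2 [Y2 n] - n] - n]]]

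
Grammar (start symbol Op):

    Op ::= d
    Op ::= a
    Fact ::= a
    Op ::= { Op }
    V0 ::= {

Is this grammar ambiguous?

Unambiguous

Only Op is reachable from Op; ignoring the rest: Each string is a nest of matched brackets around a single atom. An opening bracket forces the recursive rule; an atom forces the base rule.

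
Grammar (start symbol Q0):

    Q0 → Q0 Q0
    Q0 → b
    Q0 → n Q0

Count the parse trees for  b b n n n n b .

2

Parse trees for b b n n n n b:
  [Q0 [Q0 b] [Q0 [Q0 b] [Q0 n [Q0 n [Q0 n [Q0 n [Q0 b]]]]]]]
  [Q0 [Q0 [Q0 b] [Q0 b]] [Q0 n [Q0 n [Q0 n [Q0 n [Q0 b]]]]]]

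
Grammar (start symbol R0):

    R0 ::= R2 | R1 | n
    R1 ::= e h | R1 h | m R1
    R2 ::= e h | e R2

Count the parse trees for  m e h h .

Parse trees for m e h h:
  [R0 [R1 [R1 m [R1 e h]] h]]
  [R0 [R1 m [R1 [R1 e h] h]]]

2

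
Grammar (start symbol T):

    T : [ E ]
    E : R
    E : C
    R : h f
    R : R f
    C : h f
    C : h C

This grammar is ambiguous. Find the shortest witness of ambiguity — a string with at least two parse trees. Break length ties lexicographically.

length 4: [ h f ] has 2 parse trees

Two derivations of [ h f ]:
  T ⇒ [ E ] ⇒ [ R ] ⇒ [ h f ]
  T ⇒ [ E ] ⇒ [ C ] ⇒ [ h f ]

[ h f ]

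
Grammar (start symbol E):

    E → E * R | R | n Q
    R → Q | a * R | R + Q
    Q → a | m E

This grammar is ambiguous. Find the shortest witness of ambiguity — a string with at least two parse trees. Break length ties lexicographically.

length 1: no string has ≥2 trees
length 2: no string has ≥2 trees
length 3: a * a has 2 parse trees

Two derivations of a * a:
  E ⇒ E * R ⇒ R * R ⇒ Q * R ⇒ a * R ⇒ a * Q ⇒ a * a
  E ⇒ R ⇒ a * R ⇒ a * Q ⇒ a * a

a * a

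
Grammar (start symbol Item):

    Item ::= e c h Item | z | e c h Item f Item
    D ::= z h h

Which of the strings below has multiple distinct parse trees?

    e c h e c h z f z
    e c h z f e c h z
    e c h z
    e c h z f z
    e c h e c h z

e c h e c h z f z

e c h e c h z f z: 2 trees
e c h z f e c h z: 1 tree
e c h z: 1 tree
e c h z f z: 1 tree
e c h e c h z: 1 tree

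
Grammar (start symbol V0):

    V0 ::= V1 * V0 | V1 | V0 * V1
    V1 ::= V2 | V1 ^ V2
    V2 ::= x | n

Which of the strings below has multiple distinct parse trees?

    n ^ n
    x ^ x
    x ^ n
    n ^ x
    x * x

n ^ n: 1 tree
x ^ x: 1 tree
x ^ n: 1 tree
n ^ x: 1 tree
x * x: 2 trees

x * x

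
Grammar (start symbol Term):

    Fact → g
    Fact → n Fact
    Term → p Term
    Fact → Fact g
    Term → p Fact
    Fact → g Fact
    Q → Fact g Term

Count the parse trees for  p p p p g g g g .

Parse trees for p p p p g g g g:
  [Term p [Term p [Term p [Term p [Fact [Fact [Fact [Fact g] g] g] g]]]]]
  [Term p [Term p [Term p [Term p [Fact [Fact [Fact g [Fact g]] g] g]]]]]
  [Term p [Term p [Term p [Term p [Fact [Fact g [Fact [Fact g] g]] g]]]]]
  [Term p [Term p [Term p [Term p [Fact [Fact g [Fact g [Fact g]]] g]]]]]
  [Term p [Term p [Term p [Term p [Fact g [Fact [Fact [Fact g] g] g]]]]]]
  [Term p [Term p [Term p [Term p [Fact g [Fact [Fact g [Fact g]] g]]]]]]
  [Term p [Term p [Term p [Term p [Fact g [Fact g [Fact [Fact g] g]]]]]]]
  [Term p [Term p [Term p [Term p [Fact g [Fact g [Fact g [Fact g]]]]]]]]

8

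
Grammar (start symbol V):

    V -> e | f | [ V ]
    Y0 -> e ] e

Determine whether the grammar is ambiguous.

Unambiguous

Only V is reachable from V; ignoring the rest: L(V) is { openⁿ atom closeⁿ : n ≥ 0 }. The bracket depth fixes n, and the derivation is forced at every step.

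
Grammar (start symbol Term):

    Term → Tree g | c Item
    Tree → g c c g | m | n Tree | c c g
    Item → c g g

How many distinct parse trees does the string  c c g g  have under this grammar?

Parse trees for c c g g:
  [Term [Tree c c g] g]
  [Term c [Item c g g]]

2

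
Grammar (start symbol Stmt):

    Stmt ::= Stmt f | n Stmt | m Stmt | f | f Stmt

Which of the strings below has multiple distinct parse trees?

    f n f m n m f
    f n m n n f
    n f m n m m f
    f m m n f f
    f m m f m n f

f n f m n m f: 1 tree
f n m n n f: 1 tree
n f m n m m f: 1 tree
f m m n f f: 6 trees
f m m f m n f: 1 tree

f m m n f f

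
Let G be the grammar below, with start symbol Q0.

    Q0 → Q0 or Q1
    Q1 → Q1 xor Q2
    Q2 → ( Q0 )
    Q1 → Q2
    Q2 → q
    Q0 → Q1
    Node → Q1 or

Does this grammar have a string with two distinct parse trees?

Unambiguous

(Node is unreachable from Q0, so its rules don't affect L(Q0).) Q0 → Q0 or Q1 | Q1  ;  Q1 → Q1 xor Q2 | Q2  — a left-associative chain with Q2 at the bottom. Each string factors uniquely by precedence.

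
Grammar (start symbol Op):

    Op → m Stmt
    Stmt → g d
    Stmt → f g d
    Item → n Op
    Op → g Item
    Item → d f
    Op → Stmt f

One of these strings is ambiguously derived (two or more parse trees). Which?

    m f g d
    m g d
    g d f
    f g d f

g d f

m f g d: 1 tree
m g d: 1 tree
g d f: 2 trees
f g d f: 1 tree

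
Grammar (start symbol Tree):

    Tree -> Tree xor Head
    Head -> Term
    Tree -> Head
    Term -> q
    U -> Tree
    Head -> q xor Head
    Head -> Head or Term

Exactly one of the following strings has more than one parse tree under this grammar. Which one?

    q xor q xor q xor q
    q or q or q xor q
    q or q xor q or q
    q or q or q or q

q xor q xor q xor q

q xor q xor q xor q: 8 trees
q or q or q xor q: 1 tree
q or q xor q or q: 1 tree
q or q or q or q: 1 tree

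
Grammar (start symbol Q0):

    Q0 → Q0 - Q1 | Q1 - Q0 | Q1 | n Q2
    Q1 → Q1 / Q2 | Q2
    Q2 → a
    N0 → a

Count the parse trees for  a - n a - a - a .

3

Parse trees for a - n a - a - a:
  [Q0 [Q0 [Q0 [Q1 [Q2 a]] - [Q0 n [Q2 a]]] - [Q1 [Q2 a]]] - [Q1 [Q2 a]]]
  [Q0 [Q0 [Q1 [Q2 a]] - [Q0 [Q0 n [Q2 a]] - [Q1 [Q2 a]]]] - [Q1 [Q2 a]]]
  [Q0 [Q1 [Q2 a]] - [Q0 [Q0 [Q0 n [Q2 a]] - [Q1 [Q2 a]]] - [Q1 [Q2 a]]]]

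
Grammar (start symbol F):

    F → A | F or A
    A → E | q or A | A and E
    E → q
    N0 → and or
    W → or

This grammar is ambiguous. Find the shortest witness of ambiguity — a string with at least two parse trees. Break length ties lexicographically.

length 1: no string has ≥2 trees
length 3: q or q has 2 parse trees

Two derivations of q or q:
  F ⇒ A ⇒ q or A ⇒ q or E ⇒ q or q
  F ⇒ F or A ⇒ A or A ⇒ E or A ⇒ q or A ⇒ q or E ⇒ q or q

q or q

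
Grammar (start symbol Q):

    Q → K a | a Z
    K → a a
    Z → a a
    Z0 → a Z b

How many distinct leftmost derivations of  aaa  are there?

Parse trees for aaa:
  [Q [K a a] a]
  [Q a [Z a a]]

2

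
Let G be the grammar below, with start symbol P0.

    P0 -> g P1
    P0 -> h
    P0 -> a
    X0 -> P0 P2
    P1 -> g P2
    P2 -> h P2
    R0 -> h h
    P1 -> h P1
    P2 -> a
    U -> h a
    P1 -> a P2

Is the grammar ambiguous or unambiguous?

Unambiguous

Only P0, P1, P2 are reachable from P0; ignoring the rest: Restricted to the reachable nonterminals, every rule has the form A → t or A → t B, and no two rules for the same A share a first terminal. The grammar encodes a DFA — one run per string.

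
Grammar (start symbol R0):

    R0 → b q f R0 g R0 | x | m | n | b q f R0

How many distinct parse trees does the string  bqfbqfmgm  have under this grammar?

Parse trees for bqfbqfmgm:
  [R0 b q f [R0 b q f [R0 m]] g [R0 m]]
  [R0 b q f [R0 b q f [R0 m] g [R0 m]]]

2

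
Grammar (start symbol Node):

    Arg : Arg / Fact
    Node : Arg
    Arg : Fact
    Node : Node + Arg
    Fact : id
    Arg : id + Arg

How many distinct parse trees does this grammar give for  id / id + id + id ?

2

Parse trees for id / id + id + id:
  [Node [Node [Arg [Arg [Fact id]] / [Fact id]]] + [Arg id + [Arg [Fact id]]]]
  [Node [Node [Node [Arg [Arg [Fact id]] / [Fact id]]] + [Arg [Fact id]]] + [Arg [Fact id]]]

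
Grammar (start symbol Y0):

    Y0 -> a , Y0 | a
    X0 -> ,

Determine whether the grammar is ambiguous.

Only Y0 is reachable from Y0; ignoring the rest: Right-recursive list with a separator: after each atom, whether the separator follows determines the rule. One parse per string.

Unambiguous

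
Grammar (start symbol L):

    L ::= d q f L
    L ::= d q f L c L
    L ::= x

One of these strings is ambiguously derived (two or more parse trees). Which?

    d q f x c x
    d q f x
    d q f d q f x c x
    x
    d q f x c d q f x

d q f x c x: 1 tree
d q f x: 1 tree
d q f d q f x c x: 2 trees
x: 1 tree
d q f x c d q f x: 1 tree

d q f d q f x c x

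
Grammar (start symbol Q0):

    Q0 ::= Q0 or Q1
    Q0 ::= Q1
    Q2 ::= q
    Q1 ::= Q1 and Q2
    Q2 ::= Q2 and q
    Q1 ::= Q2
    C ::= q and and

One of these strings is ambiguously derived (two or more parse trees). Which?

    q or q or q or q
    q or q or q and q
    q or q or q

q or q or q and q

q or q or q or q: 1 tree
q or q or q and q: 2 trees
q or q or q: 1 tree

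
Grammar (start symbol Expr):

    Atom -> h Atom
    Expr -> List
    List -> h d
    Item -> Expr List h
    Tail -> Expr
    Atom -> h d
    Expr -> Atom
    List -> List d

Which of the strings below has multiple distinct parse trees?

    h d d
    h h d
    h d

h d d: 1 tree
h h d: 1 tree
h d: 2 trees

h d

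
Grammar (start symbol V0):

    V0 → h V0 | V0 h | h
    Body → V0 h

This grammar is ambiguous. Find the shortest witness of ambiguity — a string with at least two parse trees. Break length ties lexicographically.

length 1: no string has ≥2 trees
length 2: h h has 2 parse trees

Two derivations of h h:
  V0 ⇒ h V0 ⇒ h h
  V0 ⇒ V0 h ⇒ h h

h h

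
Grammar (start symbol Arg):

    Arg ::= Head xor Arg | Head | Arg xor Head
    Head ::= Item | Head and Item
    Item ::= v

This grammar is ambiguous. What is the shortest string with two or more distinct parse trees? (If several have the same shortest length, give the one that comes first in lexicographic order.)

length 1: no string has ≥2 trees
length 3: v xor v has 2 parse trees

Two derivations of v xor v:
  Arg ⇒ Head xor Arg ⇒ Item xor Arg ⇒ v xor Arg ⇒ v xor Head ⇒ v xor Item ⇒ v xor v
  Arg ⇒ Arg xor Head ⇒ Head xor Head ⇒ Item xor Head ⇒ v xor Head ⇒ v xor Item ⇒ v xor v

v xor v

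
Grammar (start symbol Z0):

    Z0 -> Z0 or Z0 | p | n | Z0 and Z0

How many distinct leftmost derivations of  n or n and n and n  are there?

5

Parse trees for n or n and n and n:
  [Z0 [Z0 n] or [Z0 [Z0 n] and [Z0 [Z0 n] and [Z0 n]]]]
  [Z0 [Z0 n] or [Z0 [Z0 [Z0 n] and [Z0 n]] and [Z0 n]]]
  [Z0 [Z0 [Z0 n] or [Z0 n]] and [Z0 [Z0 n] and [Z0 n]]]
  [Z0 [Z0 [Z0 n] or [Z0 [Z0 n] and [Z0 n]]] and [Z0 n]]
  [Z0 [Z0 [Z0 [Z0 n] or [Z0 n]] and [Z0 n]] and [Z0 n]]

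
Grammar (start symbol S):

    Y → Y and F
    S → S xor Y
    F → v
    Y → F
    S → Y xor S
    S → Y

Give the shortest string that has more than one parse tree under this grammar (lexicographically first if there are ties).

v xor v

length 1: no string has ≥2 trees
length 3: v xor v has 2 parse trees

Two derivations of v xor v:
  S ⇒ S xor Y ⇒ Y xor Y ⇒ F xor Y ⇒ v xor Y ⇒ v xor F ⇒ v xor v
  S ⇒ Y xor S ⇒ F xor S ⇒ v xor S ⇒ v xor Y ⇒ v xor F ⇒ v xor v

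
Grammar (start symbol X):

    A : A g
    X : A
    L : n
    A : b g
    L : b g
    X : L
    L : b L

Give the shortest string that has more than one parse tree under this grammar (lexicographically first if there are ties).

b g

length 1: no string has ≥2 trees
length 2: b g has 2 parse trees

Two derivations of b g:
  X ⇒ A ⇒ b g
  X ⇒ L ⇒ b g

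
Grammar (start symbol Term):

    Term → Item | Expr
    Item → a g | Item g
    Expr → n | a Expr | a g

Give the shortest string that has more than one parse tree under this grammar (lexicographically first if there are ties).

a g

length 1: no string has ≥2 trees
length 2: a g has 2 parse trees

Two derivations of a g:
  Term ⇒ Item ⇒ a g
  Term ⇒ Expr ⇒ a g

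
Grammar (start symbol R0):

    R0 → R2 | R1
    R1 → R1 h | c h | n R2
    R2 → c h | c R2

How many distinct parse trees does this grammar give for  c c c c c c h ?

Parse trees for c c c c c c h:
  [R0 [R2 c [R2 c [R2 c [R2 c [R2 c [R2 c h]]]]]]]

1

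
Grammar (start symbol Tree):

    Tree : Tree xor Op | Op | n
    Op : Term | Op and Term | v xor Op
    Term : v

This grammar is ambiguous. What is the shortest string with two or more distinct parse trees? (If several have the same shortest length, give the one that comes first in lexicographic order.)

length 1: no string has ≥2 trees
length 3: v xor v has 2 parse trees

Two derivations of v xor v:
  Tree ⇒ Tree xor Op ⇒ Op xor Op ⇒ Term xor Op ⇒ v xor Op ⇒ v xor Term ⇒ v xor v
  Tree ⇒ Op ⇒ v xor Op ⇒ v xor Term ⇒ v xor v

v xor v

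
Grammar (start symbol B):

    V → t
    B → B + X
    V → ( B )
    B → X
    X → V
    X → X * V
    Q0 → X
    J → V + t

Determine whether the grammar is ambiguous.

Unambiguous

Only B, X, V are reachable from B; ignoring the rest: This is a standard precedence ladder (B over X over V), with each level left-recursive on its own operator ('+' at B, '*' at X). That structure is LR(1), hence unambiguous.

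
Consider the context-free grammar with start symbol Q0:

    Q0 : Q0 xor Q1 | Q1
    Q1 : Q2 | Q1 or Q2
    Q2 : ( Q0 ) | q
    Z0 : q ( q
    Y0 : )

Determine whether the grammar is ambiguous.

Unambiguous

(Z0, Y0 are unreachable from Q0, so their rules don't affect L(Q0).) This is a standard precedence ladder (Q0 over Q1 over Q2), with each level left-recursive on its own operator ('xor' at Q0, 'or' at Q1). That structure is LR(1), hence unambiguous.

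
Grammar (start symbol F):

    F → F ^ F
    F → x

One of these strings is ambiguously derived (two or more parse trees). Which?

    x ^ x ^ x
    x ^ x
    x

x ^ x ^ x: 2 trees
x ^ x: 1 tree
x: 1 tree

x ^ x ^ x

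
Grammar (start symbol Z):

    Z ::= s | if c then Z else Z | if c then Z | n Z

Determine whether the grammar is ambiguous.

Witness: if c then if c then s else s

Derivation 1: Z ⇒ if c then Z else Z ⇒ if c then if c then Z else Z ⇒ if c then if c then s else Z ⇒ if c then if c then s else s
Derivation 2: Z ⇒ if c then Z ⇒ if c then if c then Z else Z ⇒ if c then if c then s else Z ⇒ if c then if c then s else s

Two distinct leftmost derivations for the same string.

Ambiguous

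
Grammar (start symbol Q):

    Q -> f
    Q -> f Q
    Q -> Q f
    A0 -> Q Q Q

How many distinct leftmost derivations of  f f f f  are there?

Parse trees for f f f f:
  [Q f [Q f [Q f [Q f]]]]
  [Q f [Q f [Q [Q f] f]]]
  [Q f [Q [Q f [Q f]] f]]
  [Q f [Q [Q [Q f] f] f]]
  [Q [Q f [Q f [Q f]]] f]
  [Q [Q f [Q [Q f] f]] f]
  [Q [Q [Q f [Q f]] f] f]
  [Q [Q [Q [Q f] f] f] f]

8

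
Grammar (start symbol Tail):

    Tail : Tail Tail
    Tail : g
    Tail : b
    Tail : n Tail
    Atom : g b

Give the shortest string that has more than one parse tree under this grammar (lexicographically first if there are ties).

b b b

length 1: no string has ≥2 trees
length 2: no string has ≥2 trees
length 3: b b b has 2 parse trees

Two derivations of b b b:
  Tail ⇒ Tail Tail ⇒ Tail Tail Tail ⇒ b Tail Tail ⇒ b b Tail ⇒ b b b
  Tail ⇒ Tail Tail ⇒ b Tail ⇒ b Tail Tail ⇒ b b Tail ⇒ b b b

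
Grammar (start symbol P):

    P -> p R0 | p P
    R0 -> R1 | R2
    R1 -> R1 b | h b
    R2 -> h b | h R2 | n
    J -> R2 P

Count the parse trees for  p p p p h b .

Parse trees for p p p p h b:
  [P p [P p [P p [P p [R0 [R1 h b]]]]]]
  [P p [P p [P p [P p [R0 [R2 h b]]]]]]

2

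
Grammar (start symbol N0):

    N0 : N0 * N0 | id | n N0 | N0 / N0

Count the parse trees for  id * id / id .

2

Parse trees for id * id / id:
  [N0 [N0 id] * [N0 [N0 id] / [N0 id]]]
  [N0 [N0 [N0 id] * [N0 id]] / [N0 id]]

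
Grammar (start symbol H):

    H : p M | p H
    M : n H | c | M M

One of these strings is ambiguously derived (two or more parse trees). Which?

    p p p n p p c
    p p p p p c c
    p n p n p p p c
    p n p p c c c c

p p p n p p c: 1 tree
p p p p p c c: 1 tree
p n p n p p p c: 1 tree
p n p p c c c c: 14 trees

p n p p c c c c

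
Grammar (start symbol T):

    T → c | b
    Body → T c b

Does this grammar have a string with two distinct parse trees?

Unambiguous

Only T is reachable from T; ignoring the rest: The reachable rules are right-linear with at most one rule per (nonterminal, next-terminal) pair. Each input token forces the next rule, so parsing is deterministic.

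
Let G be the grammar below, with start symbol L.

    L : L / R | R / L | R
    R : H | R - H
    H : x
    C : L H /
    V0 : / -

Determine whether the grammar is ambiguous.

Ambiguous

Witness: x / x

Derivation 1: L ⇒ L / R ⇒ R / R ⇒ H / R ⇒ x / R ⇒ x / H ⇒ x / x
Derivation 2: L ⇒ R / L ⇒ H / L ⇒ x / L ⇒ x / R ⇒ x / H ⇒ x / x

Two distinct leftmost derivations for the same string.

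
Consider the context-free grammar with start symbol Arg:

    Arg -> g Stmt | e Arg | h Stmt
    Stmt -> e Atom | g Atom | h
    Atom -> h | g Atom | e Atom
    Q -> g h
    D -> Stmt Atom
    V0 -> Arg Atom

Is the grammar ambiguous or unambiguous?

Unambiguous

Only Arg, Stmt, Atom are reachable from Arg; ignoring the rest: The reachable rules are right-linear with at most one rule per (nonterminal, next-terminal) pair. Each input token forces the next rule, so parsing is deterministic.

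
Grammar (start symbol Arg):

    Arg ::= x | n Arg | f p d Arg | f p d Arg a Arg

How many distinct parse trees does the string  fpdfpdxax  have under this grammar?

2

Parse trees for fpdfpdxax:
  [Arg f p d [Arg f p d [Arg x] a [Arg x]]]
  [Arg f p d [Arg f p d [Arg x]] a [Arg x]]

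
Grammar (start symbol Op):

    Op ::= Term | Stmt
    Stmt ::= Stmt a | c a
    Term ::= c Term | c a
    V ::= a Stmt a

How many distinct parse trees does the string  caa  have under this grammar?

1

Parse trees for caa:
  [Op [Stmt [Stmt c a] a]]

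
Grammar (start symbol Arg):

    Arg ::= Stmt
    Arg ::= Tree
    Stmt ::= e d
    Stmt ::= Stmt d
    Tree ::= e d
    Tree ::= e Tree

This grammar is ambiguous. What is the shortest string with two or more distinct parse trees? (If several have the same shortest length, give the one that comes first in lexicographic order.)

e d

length 2: e d has 2 parse trees

Two derivations of e d:
  Arg ⇒ Stmt ⇒ e d
  Arg ⇒ Tree ⇒ e d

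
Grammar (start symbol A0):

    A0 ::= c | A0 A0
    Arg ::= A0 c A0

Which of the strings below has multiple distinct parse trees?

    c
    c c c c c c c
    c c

c: 1 tree
c c c c c c c: 132 trees
c c: 1 tree

c c c c c c c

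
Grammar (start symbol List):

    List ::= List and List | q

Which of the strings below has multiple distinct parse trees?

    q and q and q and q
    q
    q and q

q and q and q and q: 5 trees
q: 1 tree
q and q: 1 tree

q and q and q and q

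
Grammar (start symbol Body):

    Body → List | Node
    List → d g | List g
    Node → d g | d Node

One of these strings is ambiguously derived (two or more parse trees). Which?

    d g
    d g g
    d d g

d g: 2 trees
d g g: 1 tree
d d g: 1 tree

d g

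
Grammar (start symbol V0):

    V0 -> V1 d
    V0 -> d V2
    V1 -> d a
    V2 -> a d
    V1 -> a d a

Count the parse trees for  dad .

Parse trees for dad:
  [V0 [V1 d a] d]
  [V0 d [V2 a d]]

2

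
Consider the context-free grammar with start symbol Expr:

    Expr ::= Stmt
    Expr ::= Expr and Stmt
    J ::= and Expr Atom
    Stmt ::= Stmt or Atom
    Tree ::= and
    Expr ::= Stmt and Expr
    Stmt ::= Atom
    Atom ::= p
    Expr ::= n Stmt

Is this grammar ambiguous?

Witness: p and p

Derivation 1: Expr ⇒ Expr and Stmt ⇒ Stmt and Stmt ⇒ Atom and Stmt ⇒ p and Stmt ⇒ p and Atom ⇒ p and p
Derivation 2: Expr ⇒ Stmt and Expr ⇒ Atom and Expr ⇒ p and Expr ⇒ p and Stmt ⇒ p and Atom ⇒ p and p

Two distinct leftmost derivations for the same string.

Ambiguous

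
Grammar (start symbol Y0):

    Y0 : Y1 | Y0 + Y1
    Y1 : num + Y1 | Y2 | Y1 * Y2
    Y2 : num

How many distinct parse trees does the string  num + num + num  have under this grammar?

4

Parse trees for num + num + num:
  [Y0 [Y1 num + [Y1 num + [Y1 [Y2 num]]]]]
  [Y0 [Y0 [Y1 [Y2 num]]] + [Y1 num + [Y1 [Y2 num]]]]
  [Y0 [Y0 [Y1 num + [Y1 [Y2 num]]]] + [Y1 [Y2 num]]]
  [Y0 [Y0 [Y0 [Y1 [Y2 num]]] + [Y1 [Y2 num]]] + [Y1 [Y2 num]]]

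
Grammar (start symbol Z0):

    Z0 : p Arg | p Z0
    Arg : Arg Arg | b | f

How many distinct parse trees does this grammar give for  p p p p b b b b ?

5

Parse trees for p p p p b b b b:
  [Z0 p [Z0 p [Z0 p [Z0 p [Arg [Arg b] [Arg [Arg b] [Arg [Arg b] [Arg b]]]]]]]]
  [Z0 p [Z0 p [Z0 p [Z0 p [Arg [Arg b] [Arg [Arg [Arg b] [Arg b]] [Arg b]]]]]]]
  [Z0 p [Z0 p [Z0 p [Z0 p [Arg [Arg [Arg b] [Arg b]] [Arg [Arg b] [Arg b]]]]]]]
  [Z0 p [Z0 p [Z0 p [Z0 p [Arg [Arg [Arg b] [Arg [Arg b] [Arg b]]] [Arg b]]]]]]
  [Z0 p [Z0 p [Z0 p [Z0 p [Arg [Arg [Arg [Arg b] [Arg b]] [Arg b]] [Arg b]]]]]]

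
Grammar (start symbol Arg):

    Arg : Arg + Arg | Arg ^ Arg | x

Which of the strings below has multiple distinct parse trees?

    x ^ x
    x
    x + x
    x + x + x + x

x ^ x: 1 tree
x: 1 tree
x + x: 1 tree
x + x + x + x: 5 trees

x + x + x + x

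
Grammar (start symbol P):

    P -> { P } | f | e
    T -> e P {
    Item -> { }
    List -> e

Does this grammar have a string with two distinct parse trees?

Only P is reachable from P; ignoring the rest: L(P) is { openⁿ atom closeⁿ : n ≥ 0 }. The bracket depth fixes n, and the derivation is forced at every step.

Unambiguous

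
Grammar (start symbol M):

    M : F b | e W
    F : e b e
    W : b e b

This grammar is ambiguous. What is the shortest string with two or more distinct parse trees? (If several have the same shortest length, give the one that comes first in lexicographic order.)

length 4: e b e b has 2 parse trees

Two derivations of e b e b:
  M ⇒ F b ⇒ e b e b
  M ⇒ e W ⇒ e b e b

e b e b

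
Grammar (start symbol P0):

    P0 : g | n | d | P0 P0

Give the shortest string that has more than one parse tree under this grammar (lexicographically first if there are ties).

length 1: no string has ≥2 trees
length 2: no string has ≥2 trees
length 3: d d d has 2 parse trees

Two derivations of d d d:
  P0 ⇒ P0 P0 ⇒ d P0 ⇒ d P0 P0 ⇒ d d P0 ⇒ d d d
  P0 ⇒ P0 P0 ⇒ P0 P0 P0 ⇒ d P0 P0 ⇒ d d P0 ⇒ d d d

d d d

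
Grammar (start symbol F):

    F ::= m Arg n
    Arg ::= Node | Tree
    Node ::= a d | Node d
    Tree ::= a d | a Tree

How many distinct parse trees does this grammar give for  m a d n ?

Parse trees for m a d n:
  [F m [Arg [Node a d]] n]
  [F m [Arg [Tree a d]] n]

2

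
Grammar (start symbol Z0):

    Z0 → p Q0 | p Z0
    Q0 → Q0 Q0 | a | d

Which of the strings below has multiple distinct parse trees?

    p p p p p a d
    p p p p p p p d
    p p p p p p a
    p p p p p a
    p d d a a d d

p d d a a d d

p p p p p a d: 1 tree
p p p p p p p d: 1 tree
p p p p p p a: 1 tree
p p p p p a: 1 tree
p d d a a d d: 42 trees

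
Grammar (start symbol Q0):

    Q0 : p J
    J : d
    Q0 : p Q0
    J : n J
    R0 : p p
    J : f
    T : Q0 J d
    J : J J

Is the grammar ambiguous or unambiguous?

Ambiguous

Witness: p d d d

Derivation 1: Q0 ⇒ p J ⇒ p J J ⇒ p d J ⇒ p d J J ⇒ p d d J ⇒ p d d d
Derivation 2: Q0 ⇒ p J ⇒ p J J ⇒ p J J J ⇒ p d J J ⇒ p d d J ⇒ p d d d

Two distinct leftmost derivations for the same string.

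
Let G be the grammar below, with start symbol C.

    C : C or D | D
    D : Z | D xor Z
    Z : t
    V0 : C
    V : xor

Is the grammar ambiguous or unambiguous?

Unambiguous

(V0, V are unreachable from C, so their rules don't affect L(C).) This is a standard precedence ladder (C over D over Z), with each level left-recursive on its own operator ('or' at C, 'xor' at D). That structure is LR(1), hence unambiguous.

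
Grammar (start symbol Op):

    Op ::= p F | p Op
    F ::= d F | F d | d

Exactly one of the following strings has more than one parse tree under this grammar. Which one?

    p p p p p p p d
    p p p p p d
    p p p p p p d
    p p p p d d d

p p p p d d d

p p p p p p p d: 1 tree
p p p p p d: 1 tree
p p p p p p d: 1 tree
p p p p d d d: 4 trees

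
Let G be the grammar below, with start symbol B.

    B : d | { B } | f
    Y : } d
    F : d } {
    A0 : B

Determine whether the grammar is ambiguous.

Unambiguous

(Y, F, A0 are unreachable from B, so their rules don't affect L(B).) Each string is a nest of matched brackets around a single atom. An opening bracket forces the recursive rule; an atom forces the base rule.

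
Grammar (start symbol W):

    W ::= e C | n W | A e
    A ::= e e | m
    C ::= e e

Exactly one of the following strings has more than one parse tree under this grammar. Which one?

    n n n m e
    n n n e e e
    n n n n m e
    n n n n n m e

n n n e e e

n n n m e: 1 tree
n n n e e e: 2 trees
n n n n m e: 1 tree
n n n n n m e: 1 tree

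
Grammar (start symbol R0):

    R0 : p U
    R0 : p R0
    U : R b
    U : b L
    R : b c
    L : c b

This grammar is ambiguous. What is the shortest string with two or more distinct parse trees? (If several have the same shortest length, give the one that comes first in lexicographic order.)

length 4: p b c b has 2 parse trees

Two derivations of p b c b:
  R0 ⇒ p U ⇒ p R b ⇒ p b c b
  R0 ⇒ p U ⇒ p b L ⇒ p b c b

p b c b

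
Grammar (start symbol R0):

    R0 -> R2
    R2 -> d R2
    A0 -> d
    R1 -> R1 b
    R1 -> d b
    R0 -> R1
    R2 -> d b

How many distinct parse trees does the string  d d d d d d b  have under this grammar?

Parse trees for d d d d d d b:
  [R0 [R2 d [R2 d [R2 d [R2 d [R2 d [R2 d b]]]]]]]

1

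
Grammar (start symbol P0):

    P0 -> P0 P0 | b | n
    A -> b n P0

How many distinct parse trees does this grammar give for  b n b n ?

Parse trees for b n b n:
  [P0 [P0 b] [P0 [P0 n] [P0 [P0 b] [P0 n]]]]
  [P0 [P0 b] [P0 [P0 [P0 n] [P0 b]] [P0 n]]]
  [P0 [P0 [P0 b] [P0 n]] [P0 [P0 b] [P0 n]]]
  [P0 [P0 [P0 b] [P0 [P0 n] [P0 b]]] [P0 n]]
  [P0 [P0 [P0 [P0 b] [P0 n]] [P0 b]] [P0 n]]

5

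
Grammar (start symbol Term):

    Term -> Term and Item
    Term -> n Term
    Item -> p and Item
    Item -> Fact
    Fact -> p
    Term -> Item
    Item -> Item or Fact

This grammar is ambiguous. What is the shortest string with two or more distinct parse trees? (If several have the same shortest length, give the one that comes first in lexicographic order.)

length 1: no string has ≥2 trees
length 2: no string has ≥2 trees
length 3: p and p has 2 parse trees

Two derivations of p and p:
  Term ⇒ Term and Item ⇒ Item and Item ⇒ Fact and Item ⇒ p and Item ⇒ p and Fact ⇒ p and p
  Term ⇒ Item ⇒ p and Item ⇒ p and Fact ⇒ p and p

p and p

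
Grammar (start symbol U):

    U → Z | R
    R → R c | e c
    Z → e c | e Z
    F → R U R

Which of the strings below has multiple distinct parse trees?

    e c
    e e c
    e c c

e c: 2 trees
e e c: 1 tree
e c c: 1 tree

e c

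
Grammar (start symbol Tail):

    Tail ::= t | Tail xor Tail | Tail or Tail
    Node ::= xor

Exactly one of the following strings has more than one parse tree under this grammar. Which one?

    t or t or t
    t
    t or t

t or t or t

t or t or t: 2 trees
t: 1 tree
t or t: 1 tree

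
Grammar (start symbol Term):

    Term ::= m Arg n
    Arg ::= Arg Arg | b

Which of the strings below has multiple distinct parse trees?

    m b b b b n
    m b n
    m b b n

m b b b b n: 5 trees
m b n: 1 tree
m b b n: 1 tree

m b b b b n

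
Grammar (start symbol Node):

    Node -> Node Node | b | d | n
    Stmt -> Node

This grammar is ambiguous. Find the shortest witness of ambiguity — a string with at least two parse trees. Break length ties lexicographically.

length 1: no string has ≥2 trees
length 2: no string has ≥2 trees
length 3: b b b has 2 parse trees

Two derivations of b b b:
  Node ⇒ Node Node ⇒ Node Node Node ⇒ b Node Node ⇒ b b Node ⇒ b b b
  Node ⇒ Node Node ⇒ b Node ⇒ b Node Node ⇒ b b Node ⇒ b b b

b b b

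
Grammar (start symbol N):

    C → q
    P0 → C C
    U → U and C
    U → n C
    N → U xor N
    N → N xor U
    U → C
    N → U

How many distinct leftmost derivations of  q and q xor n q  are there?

Parse trees for q and q xor n q:
  [N [U [U [C q]] and [C q]] xor [N [U n [C q]]]]
  [N [N [U [U [C q]] and [C q]]] xor [U n [C q]]]

2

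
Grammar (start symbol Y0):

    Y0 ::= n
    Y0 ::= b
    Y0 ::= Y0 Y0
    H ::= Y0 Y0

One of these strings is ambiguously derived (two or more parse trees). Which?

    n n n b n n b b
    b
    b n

n n n b n n b b

n n n b n n b b: 429 trees
b: 1 tree
b n: 1 tree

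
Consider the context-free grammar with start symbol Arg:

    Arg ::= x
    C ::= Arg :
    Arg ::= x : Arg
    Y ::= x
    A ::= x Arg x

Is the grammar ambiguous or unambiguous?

Unambiguous

Only Arg is reachable from Arg; ignoring the rest: Right-recursive list with a separator: after each atom, whether the separator follows determines the rule. One parse per string.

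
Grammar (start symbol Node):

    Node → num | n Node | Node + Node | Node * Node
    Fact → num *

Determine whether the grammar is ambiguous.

Ambiguous

Witness: n num * num

Derivation 1: Node ⇒ n Node ⇒ n Node * Node ⇒ n num * Node ⇒ n num * num
Derivation 2: Node ⇒ Node * Node ⇒ n Node * Node ⇒ n num * Node ⇒ n num * num

Two distinct leftmost derivations for the same string.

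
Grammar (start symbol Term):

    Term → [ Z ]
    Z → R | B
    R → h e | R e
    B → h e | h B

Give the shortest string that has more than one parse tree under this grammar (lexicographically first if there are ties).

length 4: [ h e ] has 2 parse trees

Two derivations of [ h e ]:
  Term ⇒ [ Z ] ⇒ [ R ] ⇒ [ h e ]
  Term ⇒ [ Z ] ⇒ [ B ] ⇒ [ h e ]

[ h e ]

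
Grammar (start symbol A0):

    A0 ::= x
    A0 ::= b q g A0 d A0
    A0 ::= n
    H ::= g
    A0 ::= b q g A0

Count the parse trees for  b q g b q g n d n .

Parse trees for b q g b q g n d n:
  [A0 b q g [A0 b q g [A0 n]] d [A0 n]]
  [A0 b q g [A0 b q g [A0 n] d [A0 n]]]

2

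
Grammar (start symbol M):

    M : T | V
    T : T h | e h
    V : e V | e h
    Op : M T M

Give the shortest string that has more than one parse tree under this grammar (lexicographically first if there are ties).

length 2: e h has 2 parse trees

Two derivations of e h:
  M ⇒ T ⇒ e h
  M ⇒ V ⇒ e h

e h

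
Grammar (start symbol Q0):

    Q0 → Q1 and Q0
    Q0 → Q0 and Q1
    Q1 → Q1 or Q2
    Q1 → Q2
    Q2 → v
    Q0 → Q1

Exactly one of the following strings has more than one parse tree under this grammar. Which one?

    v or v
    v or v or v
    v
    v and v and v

v or v: 1 tree
v or v or v: 1 tree
v: 1 tree
v and v and v: 4 trees

v and v and v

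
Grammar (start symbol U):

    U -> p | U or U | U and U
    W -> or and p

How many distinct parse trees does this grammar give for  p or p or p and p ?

5

Parse trees for p or p or p and p:
  [U [U p] or [U [U p] or [U [U p] and [U p]]]]
  [U [U p] or [U [U [U p] or [U p]] and [U p]]]
  [U [U [U p] or [U p]] or [U [U p] and [U p]]]
  [U [U [U p] or [U [U p] or [U p]]] and [U p]]
  [U [U [U [U p] or [U p]] or [U p]] and [U p]]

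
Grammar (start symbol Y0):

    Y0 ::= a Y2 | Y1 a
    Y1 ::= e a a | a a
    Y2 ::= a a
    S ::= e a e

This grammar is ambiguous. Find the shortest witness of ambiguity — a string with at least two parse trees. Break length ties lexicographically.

a a a

length 3: a a a has 2 parse trees

Two derivations of a a a:
  Y0 ⇒ a Y2 ⇒ a a a
  Y0 ⇒ Y1 a ⇒ a a a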